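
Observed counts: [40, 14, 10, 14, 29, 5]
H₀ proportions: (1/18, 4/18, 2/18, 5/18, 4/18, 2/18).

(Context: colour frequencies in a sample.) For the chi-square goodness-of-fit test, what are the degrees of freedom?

df = k − 1 = 6 − 1 = 5

degrees of freedom = 5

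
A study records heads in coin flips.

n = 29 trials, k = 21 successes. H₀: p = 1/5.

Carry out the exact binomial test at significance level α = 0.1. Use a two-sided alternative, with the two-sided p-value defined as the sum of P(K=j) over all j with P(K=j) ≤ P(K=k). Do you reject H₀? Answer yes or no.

Exact binomial: n=29, k=21, p₀=1/5=0.2000
P(X=j) = C(n,j)·p₀^j·(1−p₀)^(n−j); p = Σ P(X=j) over j with P(X=j) ≤ P(X=21)
p-value (two-sided) = 0.00000
At α=0.1: p < α → reject H₀

reject H₀: yes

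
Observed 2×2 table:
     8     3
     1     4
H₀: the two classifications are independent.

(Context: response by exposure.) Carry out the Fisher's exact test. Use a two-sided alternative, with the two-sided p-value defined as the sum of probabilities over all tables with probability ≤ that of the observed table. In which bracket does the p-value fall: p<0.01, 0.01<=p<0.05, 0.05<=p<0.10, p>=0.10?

Margins: r₁=11, r₂=5, c₁=9, c₂=7, n=16
p_obs = C(11,8)·C(5,1)/C(16,9); sum pmf over tables with pmf ≤ p_obs
p-value (two-sided) = 0.10577
→ bracket: p>=0.10

p-value bracket: p>=0.10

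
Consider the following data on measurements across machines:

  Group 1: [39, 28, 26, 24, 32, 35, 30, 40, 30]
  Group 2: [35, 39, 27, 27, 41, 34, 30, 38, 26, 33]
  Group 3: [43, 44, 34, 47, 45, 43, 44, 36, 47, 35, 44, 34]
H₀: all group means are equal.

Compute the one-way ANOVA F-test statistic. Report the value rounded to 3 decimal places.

Group means [31.56, 33.00, 41.33], grand mean 35.806
SSB = Σnᵢ(x̄ᵢ−x̄)² = 607.950; SSW = ΣΣ(x−x̄ᵢ)² = 784.889
MSB = 607.950/2 = 303.9749; MSW = 784.889/28 = 28.0317
F = MSB/MSW = 10.8440
df = (2, 28)

test statistic = 10.844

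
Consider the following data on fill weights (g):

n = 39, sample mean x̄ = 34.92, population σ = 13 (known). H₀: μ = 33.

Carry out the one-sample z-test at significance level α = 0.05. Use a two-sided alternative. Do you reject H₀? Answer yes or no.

reject H₀: no

SE = σ/√n = 13/√39 = 2.0817
z = (x̄−μ₀)/SE = (34.92−33)/2.0817 = 0.9223
p-value (two-sided) = 0.35635
At α=0.05: p ≥ α → fail to reject H₀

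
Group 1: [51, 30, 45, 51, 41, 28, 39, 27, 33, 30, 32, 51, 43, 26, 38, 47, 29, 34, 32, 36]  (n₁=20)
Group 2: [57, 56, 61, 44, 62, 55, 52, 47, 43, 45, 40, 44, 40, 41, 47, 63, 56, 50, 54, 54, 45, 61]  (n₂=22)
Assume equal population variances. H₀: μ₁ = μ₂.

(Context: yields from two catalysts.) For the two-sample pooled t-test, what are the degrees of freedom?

df = n₁ + n₂ − 2 = 20 + 22 − 2 = 40

degrees of freedom = 40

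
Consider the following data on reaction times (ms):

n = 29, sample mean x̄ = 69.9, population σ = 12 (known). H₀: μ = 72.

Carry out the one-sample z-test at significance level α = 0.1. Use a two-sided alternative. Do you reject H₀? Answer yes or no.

reject H₀: no

SE = σ/√n = 12/√29 = 2.2283
z = (x̄−μ₀)/SE = (69.9−72)/2.2283 = -0.9424
p-value (two-sided) = 0.34599
At α=0.1: p ≥ α → fail to reject H₀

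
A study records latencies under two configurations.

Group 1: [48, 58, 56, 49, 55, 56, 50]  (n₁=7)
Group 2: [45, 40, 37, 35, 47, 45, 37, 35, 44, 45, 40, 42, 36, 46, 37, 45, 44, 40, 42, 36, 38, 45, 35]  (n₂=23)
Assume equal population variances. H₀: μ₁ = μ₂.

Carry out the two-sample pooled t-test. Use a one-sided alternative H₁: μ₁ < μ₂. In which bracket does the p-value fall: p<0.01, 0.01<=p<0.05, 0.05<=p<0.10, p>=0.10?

x̄₁=53.143, s₁=4.018, n₁=7
x̄₂=40.696, s₂=4.139, n₂=23
s_p² = [6·4.018² + 22·4.139²]/28 = 16.9188
SE = √(s_p²·(1/7+1/23)) = 1.7755
t = (53.143−40.696)/1.7755 = 7.0103
df = 28
p-value (one-sided, H₁ less) = 1.00000
→ bracket: p>=0.10

p-value bracket: p>=0.10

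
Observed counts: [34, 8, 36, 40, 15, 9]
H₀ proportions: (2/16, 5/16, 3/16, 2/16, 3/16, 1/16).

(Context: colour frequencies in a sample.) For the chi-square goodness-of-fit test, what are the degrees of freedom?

df = k − 1 = 6 − 1 = 5

degrees of freedom = 5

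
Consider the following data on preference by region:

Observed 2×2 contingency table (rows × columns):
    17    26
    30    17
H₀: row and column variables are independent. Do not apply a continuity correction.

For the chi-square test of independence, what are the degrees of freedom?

degrees of freedom = 1

df = (r−1)(c−1) = (2−1)·(2−1) = 1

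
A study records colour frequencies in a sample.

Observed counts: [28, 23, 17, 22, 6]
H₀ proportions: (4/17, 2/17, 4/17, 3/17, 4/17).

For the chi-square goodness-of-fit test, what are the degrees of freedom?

df = k − 1 = 5 − 1 = 4

degrees of freedom = 4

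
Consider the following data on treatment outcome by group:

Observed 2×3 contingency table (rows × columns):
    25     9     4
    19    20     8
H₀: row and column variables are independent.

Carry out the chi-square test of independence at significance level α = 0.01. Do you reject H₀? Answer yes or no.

reject H₀: no

Row totals [38, 47], col totals [44, 29, 12], n=85
χ² = (25−19.67)²/19.67 + (9−12.96)²/12.96 + (4−5.36)²/5.36 + (19−24.33)²/24.33 + (20−16.04)²/16.04 + (8−6.64)²/6.64 = 5.4319
df = 2
p-value (upper-tail) = 0.06614
At α=0.01: p ≥ α → fail to reject H₀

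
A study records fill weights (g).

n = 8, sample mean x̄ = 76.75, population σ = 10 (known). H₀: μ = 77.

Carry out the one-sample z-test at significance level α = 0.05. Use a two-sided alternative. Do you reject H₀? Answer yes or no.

reject H₀: no

SE = σ/√n = 10/√8 = 3.5355
z = (x̄−μ₀)/SE = (76.75−77)/3.5355 = -0.0707
p-value (two-sided) = 0.94363
At α=0.05: p ≥ α → fail to reject H₀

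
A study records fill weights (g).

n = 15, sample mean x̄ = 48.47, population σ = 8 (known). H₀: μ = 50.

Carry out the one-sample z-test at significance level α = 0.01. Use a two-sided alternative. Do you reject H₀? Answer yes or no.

SE = σ/√n = 8/√15 = 2.0656
z = (x̄−μ₀)/SE = (48.47−50)/2.0656 = -0.7407
p-value (two-sided) = 0.45887
At α=0.01: p ≥ α → fail to reject H₀

reject H₀: no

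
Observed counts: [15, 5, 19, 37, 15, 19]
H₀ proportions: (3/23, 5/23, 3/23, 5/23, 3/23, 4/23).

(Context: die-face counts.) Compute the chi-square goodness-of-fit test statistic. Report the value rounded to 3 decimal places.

test statistic = 23.689

n = 110; E_i = n·p_i = [14.35, 23.91, 14.35, 23.91, 14.35, 19.13]
χ² = (15−14.35)²/14.35 + (5−23.91)²/23.91 + (19−14.35)²/14.35 + (37−23.91)²/23.91 + (15−14.35)²/14.35 + (19−19.13)²/19.13 = 23.6892
df = 5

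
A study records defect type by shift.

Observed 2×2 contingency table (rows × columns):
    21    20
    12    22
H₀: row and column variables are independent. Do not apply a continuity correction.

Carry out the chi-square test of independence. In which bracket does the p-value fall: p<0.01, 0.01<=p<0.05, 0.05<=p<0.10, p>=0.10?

p-value bracket: p>=0.10

Row totals [41, 34], col totals [33, 42], n=75
χ² = (21−18.04)²/18.04 + (20−22.96)²/22.96 + (12−14.96)²/14.96 + (22−19.04)²/19.04 = 1.9131
df = 1
p-value (upper-tail) = 0.16662
→ bracket: p>=0.10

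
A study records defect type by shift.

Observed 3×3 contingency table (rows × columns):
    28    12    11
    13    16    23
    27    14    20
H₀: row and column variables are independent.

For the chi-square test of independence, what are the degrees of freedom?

df = (r−1)(c−1) = (3−1)·(3−1) = 4

degrees of freedom = 4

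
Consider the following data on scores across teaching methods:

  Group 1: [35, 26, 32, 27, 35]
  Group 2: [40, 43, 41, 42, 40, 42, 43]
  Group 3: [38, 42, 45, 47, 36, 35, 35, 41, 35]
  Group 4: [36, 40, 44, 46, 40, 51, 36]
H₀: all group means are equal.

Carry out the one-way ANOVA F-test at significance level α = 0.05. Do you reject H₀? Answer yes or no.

reject H₀: yes

Group means [31.00, 41.57, 39.33, 41.86], grand mean 39.036
SSB = Σnᵢ(x̄ᵢ−x̄)² = 424.393; SSW = ΣΣ(x−x̄ᵢ)² = 434.571
MSB = 424.393/3 = 141.4643; MSW = 434.571/24 = 18.1071
F = MSB/MSW = 7.8126
df = (3, 24)
p-value (upper-tail) = 0.00083
At α=0.05: p < α → reject H₀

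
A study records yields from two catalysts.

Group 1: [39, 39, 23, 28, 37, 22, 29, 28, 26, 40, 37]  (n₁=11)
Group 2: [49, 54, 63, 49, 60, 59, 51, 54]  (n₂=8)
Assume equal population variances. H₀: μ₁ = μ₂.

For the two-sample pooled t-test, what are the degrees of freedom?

df = n₁ + n₂ − 2 = 11 + 8 − 2 = 17

degrees of freedom = 17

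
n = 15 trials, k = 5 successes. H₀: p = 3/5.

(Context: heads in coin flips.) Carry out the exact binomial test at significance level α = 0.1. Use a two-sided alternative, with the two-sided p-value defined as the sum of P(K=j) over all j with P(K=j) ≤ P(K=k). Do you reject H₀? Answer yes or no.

Exact binomial: n=15, k=5, p₀=3/5=0.6000
P(X=j) = C(n,j)·p₀^j·(1−p₀)^(n−j); p = Σ P(X=j) over j with P(X=j) ≤ P(X=5)
p-value (two-sided) = 0.06095
At α=0.1: p < α → reject H₀

reject H₀: yes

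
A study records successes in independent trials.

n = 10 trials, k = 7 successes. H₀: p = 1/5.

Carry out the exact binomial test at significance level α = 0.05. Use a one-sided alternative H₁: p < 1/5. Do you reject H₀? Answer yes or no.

Exact binomial: n=10, k=7, p₀=1/5=0.2000
P(X≤7) from Σ C(n,i)·p₀^i·(1−p₀)^(n−i)
p-value (one-sided, H₁ less) = 0.99992
At α=0.05: p ≥ α → fail to reject H₀

reject H₀: no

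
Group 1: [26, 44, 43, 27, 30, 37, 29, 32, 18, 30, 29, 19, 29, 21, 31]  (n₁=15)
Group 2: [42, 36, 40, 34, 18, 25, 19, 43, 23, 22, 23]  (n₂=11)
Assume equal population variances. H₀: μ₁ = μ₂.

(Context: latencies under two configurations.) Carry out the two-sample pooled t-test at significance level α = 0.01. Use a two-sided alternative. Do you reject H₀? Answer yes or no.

reject H₀: no

x̄₁=29.667, s₁=7.518, n₁=15
x̄₂=29.545, s₂=9.564, n₂=11
s_p² = [14·7.518² + 10·9.564²]/24 = 71.0859
SE = √(s_p²·(1/15+1/11)) = 3.3469
t = (29.667−29.545)/3.3469 = 0.0362
df = 24
p-value (two-sided) = 0.97141
At α=0.01: p ≥ α → fail to reject H₀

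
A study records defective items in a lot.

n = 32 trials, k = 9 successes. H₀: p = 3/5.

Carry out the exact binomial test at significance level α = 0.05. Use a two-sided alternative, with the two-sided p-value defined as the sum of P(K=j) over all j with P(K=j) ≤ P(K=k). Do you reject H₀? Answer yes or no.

reject H₀: yes

Exact binomial: n=32, k=9, p₀=3/5=0.6000
P(X=j) = C(n,j)·p₀^j·(1−p₀)^(n−j); p = Σ P(X=j) over j with P(X=j) ≤ P(X=9)
p-value (two-sided) = 0.00040
At α=0.05: p < α → reject H₀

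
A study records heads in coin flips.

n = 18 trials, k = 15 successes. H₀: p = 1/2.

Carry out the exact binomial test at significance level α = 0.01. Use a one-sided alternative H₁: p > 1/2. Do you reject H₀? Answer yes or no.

reject H₀: yes

Exact binomial: n=18, k=15, p₀=1/2=0.5000
P(X≥15) from Σ C(n,i)·p₀^i·(1−p₀)^(n−i)
p-value (one-sided, H₁ greater) = 0.00377
At α=0.01: p < α → reject H₀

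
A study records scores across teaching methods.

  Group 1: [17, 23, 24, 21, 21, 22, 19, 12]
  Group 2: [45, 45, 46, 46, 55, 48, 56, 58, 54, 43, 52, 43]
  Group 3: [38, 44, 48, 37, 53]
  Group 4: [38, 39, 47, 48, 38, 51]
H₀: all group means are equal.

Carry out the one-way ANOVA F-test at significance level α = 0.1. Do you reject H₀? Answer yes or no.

reject H₀: yes

Group means [19.88, 49.25, 44.00, 43.50], grand mean 39.710
SSB = Σnᵢ(x̄ᵢ−x̄)² = 4417.762; SSW = ΣΣ(x−x̄ᵢ)² = 778.625
MSB = 4417.762/3 = 1472.5874; MSW = 778.625/27 = 28.8380
F = MSB/MSW = 51.0642
df = (3, 27)
p-value (upper-tail) = 0.00000
At α=0.1: p < α → reject H₀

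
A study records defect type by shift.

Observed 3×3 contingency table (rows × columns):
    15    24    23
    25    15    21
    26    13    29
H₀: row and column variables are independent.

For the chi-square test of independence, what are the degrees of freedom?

df = (r−1)(c−1) = (3−1)·(3−1) = 4

degrees of freedom = 4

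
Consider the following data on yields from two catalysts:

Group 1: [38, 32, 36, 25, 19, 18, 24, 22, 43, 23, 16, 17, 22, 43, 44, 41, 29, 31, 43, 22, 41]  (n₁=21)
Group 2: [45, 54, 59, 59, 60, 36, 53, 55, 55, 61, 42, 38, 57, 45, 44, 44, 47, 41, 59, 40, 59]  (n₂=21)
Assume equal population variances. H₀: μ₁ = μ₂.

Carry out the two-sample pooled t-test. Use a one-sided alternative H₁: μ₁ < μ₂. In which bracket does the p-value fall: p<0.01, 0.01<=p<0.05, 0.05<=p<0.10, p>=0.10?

x̄₁=29.952, s₁=9.957, n₁=21
x̄₂=50.143, s₂=8.320, n₂=21
s_p² = [20·9.957² + 20·8.320²]/40 = 84.1881
SE = √(s_p²·(1/21+1/21)) = 2.8316
t = (29.952−50.143)/2.8316 = -7.1304
df = 40
p-value (one-sided, H₁ less) = 0.00000
→ bracket: p<0.01

p-value bracket: p<0.01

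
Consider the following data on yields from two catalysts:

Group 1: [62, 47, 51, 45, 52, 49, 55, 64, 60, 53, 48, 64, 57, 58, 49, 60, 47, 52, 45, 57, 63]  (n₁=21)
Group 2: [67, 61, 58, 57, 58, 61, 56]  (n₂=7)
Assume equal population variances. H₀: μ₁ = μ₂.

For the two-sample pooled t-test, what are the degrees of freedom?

degrees of freedom = 26

df = n₁ + n₂ − 2 = 21 + 7 − 2 = 26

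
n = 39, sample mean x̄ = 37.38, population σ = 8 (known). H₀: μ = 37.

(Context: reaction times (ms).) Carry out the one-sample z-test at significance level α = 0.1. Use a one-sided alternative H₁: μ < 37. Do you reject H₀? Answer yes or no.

SE = σ/√n = 8/√39 = 1.2810
z = (x̄−μ₀)/SE = (37.38−37)/1.2810 = 0.2966
p-value (one-sided, H₁ less) = 0.61663
At α=0.1: p ≥ α → fail to reject H₀

reject H₀: no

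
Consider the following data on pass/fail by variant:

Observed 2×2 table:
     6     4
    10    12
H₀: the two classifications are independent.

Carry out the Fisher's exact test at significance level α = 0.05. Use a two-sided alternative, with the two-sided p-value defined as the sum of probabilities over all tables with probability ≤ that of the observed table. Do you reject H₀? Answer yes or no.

Margins: r₁=10, r₂=22, c₁=16, c₂=16, n=32
p_obs = C(10,6)·C(22,10)/C(32,16); sum pmf over tables with pmf ≤ p_obs
p-value (two-sided) = 0.70425
At α=0.05: p ≥ α → fail to reject H₀

reject H₀: no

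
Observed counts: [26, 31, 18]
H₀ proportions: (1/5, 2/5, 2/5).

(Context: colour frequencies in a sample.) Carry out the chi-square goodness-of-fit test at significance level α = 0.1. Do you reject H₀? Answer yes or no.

reject H₀: yes

n = 75; E_i = n·p_i = [15.00, 30.00, 30.00]
χ² = (26−15.00)²/15.00 + (31−30.00)²/30.00 + (18−30.00)²/30.00 = 12.9000
df = 2
p-value (upper-tail) = 0.00158
At α=0.1: p < α → reject H₀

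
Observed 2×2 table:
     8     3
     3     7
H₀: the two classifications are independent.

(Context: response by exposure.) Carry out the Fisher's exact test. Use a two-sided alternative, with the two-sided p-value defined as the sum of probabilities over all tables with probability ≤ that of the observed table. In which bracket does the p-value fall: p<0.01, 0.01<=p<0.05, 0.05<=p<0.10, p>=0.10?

Margins: r₁=11, r₂=10, c₁=11, c₂=10, n=21
p_obs = C(11,8)·C(10,3)/C(21,11); sum pmf over tables with pmf ≤ p_obs
p-value (two-sided) = 0.08611
→ bracket: 0.05<=p<0.10

p-value bracket: 0.05<=p<0.10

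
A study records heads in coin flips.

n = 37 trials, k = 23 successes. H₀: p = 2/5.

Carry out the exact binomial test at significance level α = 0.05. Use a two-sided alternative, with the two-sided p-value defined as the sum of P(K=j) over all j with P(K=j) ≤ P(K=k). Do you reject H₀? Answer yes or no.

Exact binomial: n=37, k=23, p₀=2/5=0.4000
P(X=j) = C(n,j)·p₀^j·(1−p₀)^(n−j); p = Σ P(X=j) over j with P(X=j) ≤ P(X=23)
p-value (two-sided) = 0.00704
At α=0.05: p < α → reject H₀

reject H₀: yes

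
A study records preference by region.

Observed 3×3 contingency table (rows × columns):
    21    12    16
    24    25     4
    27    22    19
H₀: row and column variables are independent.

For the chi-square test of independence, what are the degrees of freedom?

df = (r−1)(c−1) = (3−1)·(3−1) = 4

degrees of freedom = 4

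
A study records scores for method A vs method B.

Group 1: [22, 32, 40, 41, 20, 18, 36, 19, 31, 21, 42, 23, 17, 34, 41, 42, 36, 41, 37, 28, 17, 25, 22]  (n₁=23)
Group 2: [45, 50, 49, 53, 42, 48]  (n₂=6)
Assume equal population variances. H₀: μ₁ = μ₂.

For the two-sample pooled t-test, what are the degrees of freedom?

degrees of freedom = 27

df = n₁ + n₂ − 2 = 23 + 6 − 2 = 27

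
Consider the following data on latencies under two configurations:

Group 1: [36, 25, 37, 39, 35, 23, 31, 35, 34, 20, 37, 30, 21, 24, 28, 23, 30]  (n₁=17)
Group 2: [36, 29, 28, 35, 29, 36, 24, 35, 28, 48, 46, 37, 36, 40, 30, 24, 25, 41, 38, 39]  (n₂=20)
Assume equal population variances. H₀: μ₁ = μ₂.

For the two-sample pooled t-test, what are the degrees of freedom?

df = n₁ + n₂ − 2 = 17 + 20 − 2 = 35

degrees of freedom = 35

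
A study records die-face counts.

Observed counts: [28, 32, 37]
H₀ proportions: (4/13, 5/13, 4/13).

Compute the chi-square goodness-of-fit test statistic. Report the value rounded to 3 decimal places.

test statistic = 2.584

n = 97; E_i = n·p_i = [29.85, 37.31, 29.85]
χ² = (28−29.85)²/29.85 + (32−37.31)²/37.31 + (37−29.85)²/29.85 = 2.5840
df = 2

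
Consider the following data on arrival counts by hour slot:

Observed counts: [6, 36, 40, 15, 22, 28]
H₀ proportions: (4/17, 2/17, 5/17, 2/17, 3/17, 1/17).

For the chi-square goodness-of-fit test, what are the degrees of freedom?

degrees of freedom = 5

df = k − 1 = 6 − 1 = 5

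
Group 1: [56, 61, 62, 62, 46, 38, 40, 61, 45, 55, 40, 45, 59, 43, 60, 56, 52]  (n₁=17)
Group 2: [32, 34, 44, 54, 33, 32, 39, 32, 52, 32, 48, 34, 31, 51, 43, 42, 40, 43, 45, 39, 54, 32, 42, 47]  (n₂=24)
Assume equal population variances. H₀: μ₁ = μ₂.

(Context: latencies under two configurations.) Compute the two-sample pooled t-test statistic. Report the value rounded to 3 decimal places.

x̄₁=51.824, s₁=8.712, n₁=17
x̄₂=40.625, s₂=7.666, n₂=24
s_p² = [16·8.712² + 23·7.666²]/39 = 65.7973
SE = √(s_p²·(1/17+1/24)) = 2.5714
t = (51.824−40.625)/2.5714 = 4.3551
df = 39

test statistic = 4.355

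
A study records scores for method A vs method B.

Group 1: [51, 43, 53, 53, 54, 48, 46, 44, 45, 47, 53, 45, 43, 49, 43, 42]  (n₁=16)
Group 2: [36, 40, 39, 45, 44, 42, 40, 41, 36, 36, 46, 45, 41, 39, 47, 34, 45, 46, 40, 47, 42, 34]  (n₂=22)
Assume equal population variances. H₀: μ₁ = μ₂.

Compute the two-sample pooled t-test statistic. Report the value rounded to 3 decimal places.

test statistic = 4.582

x̄₁=47.438, s₁=4.211, n₁=16
x̄₂=41.136, s₂=4.167, n₂=22
s_p² = [15·4.211² + 21·4.167²]/36 = 17.5147
SE = √(s_p²·(1/16+1/22)) = 1.3751
t = (47.438−41.136)/1.3751 = 4.5824
df = 36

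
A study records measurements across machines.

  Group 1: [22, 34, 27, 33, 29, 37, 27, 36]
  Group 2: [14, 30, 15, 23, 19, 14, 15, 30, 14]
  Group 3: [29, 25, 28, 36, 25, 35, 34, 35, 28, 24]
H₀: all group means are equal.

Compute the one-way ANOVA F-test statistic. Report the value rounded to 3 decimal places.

test statistic = 11.408

Group means [30.62, 19.33, 29.90], grand mean 26.593
SSB = Σnᵢ(x̄ᵢ−x̄)² = 713.744; SSW = ΣΣ(x−x̄ᵢ)² = 750.775
MSB = 713.744/2 = 356.8718; MSW = 750.775/24 = 31.2823
F = MSB/MSW = 11.4081
df = (2, 24)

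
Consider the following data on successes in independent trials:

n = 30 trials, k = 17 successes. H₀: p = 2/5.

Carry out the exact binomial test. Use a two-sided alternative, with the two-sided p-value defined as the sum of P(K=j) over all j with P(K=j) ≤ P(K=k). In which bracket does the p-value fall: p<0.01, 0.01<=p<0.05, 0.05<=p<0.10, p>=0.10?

Exact binomial: n=30, k=17, p₀=2/5=0.4000
P(X=j) = C(n,j)·p₀^j·(1−p₀)^(n−j); p = Σ P(X=j) over j with P(X=j) ≤ P(X=17)
p-value (two-sided) = 0.09164
→ bracket: 0.05<=p<0.10

p-value bracket: 0.05<=p<0.10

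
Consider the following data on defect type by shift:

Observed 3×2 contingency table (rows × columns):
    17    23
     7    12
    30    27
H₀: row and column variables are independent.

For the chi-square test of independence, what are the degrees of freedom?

degrees of freedom = 2

df = (r−1)(c−1) = (3−1)·(2−1) = 2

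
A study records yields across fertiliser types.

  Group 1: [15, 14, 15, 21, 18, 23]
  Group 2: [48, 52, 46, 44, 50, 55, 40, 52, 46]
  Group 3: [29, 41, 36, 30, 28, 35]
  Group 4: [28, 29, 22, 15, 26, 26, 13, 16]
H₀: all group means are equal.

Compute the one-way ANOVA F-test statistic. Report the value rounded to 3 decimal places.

test statistic = 56.279

Group means [17.67, 48.11, 33.17, 21.88], grand mean 31.483
SSB = Σnᵢ(x̄ᵢ−x̄)² = 4389.311; SSW = ΣΣ(x−x̄ᵢ)² = 649.931
MSB = 4389.311/3 = 1463.1036; MSW = 649.931/25 = 25.9972
F = MSB/MSW = 56.2792
df = (3, 25)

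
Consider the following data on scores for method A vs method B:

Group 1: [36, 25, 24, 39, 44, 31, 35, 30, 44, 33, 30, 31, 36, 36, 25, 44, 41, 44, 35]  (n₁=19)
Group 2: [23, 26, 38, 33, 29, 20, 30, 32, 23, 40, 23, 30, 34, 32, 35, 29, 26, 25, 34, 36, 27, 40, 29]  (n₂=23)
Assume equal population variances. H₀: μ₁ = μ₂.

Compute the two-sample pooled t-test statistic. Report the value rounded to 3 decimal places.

test statistic = 2.508

x̄₁=34.895, s₁=6.607, n₁=19
x̄₂=30.174, s₂=5.598, n₂=23
s_p² = [18·6.607² + 22·5.598²]/40 = 36.8773
SE = √(s_p²·(1/19+1/23)) = 1.8826
t = (34.895−30.174)/1.8826 = 2.5076
df = 40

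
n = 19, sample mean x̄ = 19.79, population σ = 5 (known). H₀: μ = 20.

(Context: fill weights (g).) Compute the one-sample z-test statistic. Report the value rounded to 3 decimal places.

SE = σ/√n = 5/√19 = 1.1471
z = (x̄−μ₀)/SE = (19.79−20)/1.1471 = -0.1831

test statistic = -0.183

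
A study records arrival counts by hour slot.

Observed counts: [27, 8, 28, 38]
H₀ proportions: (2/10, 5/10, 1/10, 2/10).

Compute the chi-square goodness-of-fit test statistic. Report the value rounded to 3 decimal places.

test statistic = 85.465

n = 101; E_i = n·p_i = [20.20, 50.50, 10.10, 20.20]
χ² = (27−20.20)²/20.20 + (8−50.50)²/50.50 + (28−10.10)²/10.10 + (38−20.20)²/20.20 = 85.4653
df = 3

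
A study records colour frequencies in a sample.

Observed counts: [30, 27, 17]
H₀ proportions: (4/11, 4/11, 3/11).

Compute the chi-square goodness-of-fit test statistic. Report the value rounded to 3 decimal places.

n = 74; E_i = n·p_i = [26.91, 26.91, 20.18]
χ² = (30−26.91)²/26.91 + (27−26.91)²/26.91 + (17−20.18)²/20.18 = 0.8570
df = 2

test statistic = 0.857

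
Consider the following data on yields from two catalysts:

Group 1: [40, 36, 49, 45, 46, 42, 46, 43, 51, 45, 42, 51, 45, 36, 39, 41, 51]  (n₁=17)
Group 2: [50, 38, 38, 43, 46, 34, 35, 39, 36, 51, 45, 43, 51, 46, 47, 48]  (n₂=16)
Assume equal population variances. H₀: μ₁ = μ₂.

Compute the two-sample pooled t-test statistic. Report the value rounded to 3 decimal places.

x̄₁=44.000, s₁=4.809, n₁=17
x̄₂=43.125, s₂=5.772, n₂=16
s_p² = [16·4.809² + 15·5.772²]/31 = 28.0565
SE = √(s_p²·(1/17+1/16)) = 1.8450
t = (44.000−43.125)/1.8450 = 0.4743
df = 31

test statistic = 0.474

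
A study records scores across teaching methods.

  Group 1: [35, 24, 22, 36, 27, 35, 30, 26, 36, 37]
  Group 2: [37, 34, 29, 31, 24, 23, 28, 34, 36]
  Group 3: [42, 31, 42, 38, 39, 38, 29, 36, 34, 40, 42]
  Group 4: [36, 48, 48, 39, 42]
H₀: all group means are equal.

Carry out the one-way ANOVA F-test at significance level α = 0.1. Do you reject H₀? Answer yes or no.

reject H₀: yes

Group means [30.80, 30.67, 37.36, 42.60], grand mean 34.514
SSB = Σnᵢ(x̄ᵢ−x̄)² = 687.397; SSW = ΣΣ(x−x̄ᵢ)² = 807.345
MSB = 687.397/3 = 229.1325; MSW = 807.345/31 = 26.0434
F = MSB/MSW = 8.7981
df = (3, 31)
p-value (upper-tail) = 0.00023
At α=0.1: p < α → reject H₀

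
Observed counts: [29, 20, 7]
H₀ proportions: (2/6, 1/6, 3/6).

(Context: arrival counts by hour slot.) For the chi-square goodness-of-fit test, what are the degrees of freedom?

df = k − 1 = 3 − 1 = 2

degrees of freedom = 2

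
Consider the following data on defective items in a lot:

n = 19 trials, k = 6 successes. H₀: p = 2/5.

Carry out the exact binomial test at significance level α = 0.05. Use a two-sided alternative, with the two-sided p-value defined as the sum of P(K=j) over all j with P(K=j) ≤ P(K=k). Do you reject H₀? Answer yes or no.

reject H₀: no

Exact binomial: n=19, k=6, p₀=2/5=0.4000
P(X=j) = C(n,j)·p₀^j·(1−p₀)^(n−j); p = Σ P(X=j) over j with P(X=j) ≤ P(X=6)
p-value (two-sided) = 0.49416
At α=0.05: p ≥ α → fail to reject H₀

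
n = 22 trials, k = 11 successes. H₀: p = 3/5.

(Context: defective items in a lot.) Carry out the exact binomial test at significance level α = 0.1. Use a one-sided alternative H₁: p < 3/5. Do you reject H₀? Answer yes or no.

Exact binomial: n=22, k=11, p₀=3/5=0.6000
P(X≤11) from Σ C(n,i)·p₀^i·(1−p₀)^(n−i)
p-value (one-sided, H₁ less) = 0.22805
At α=0.1: p ≥ α → fail to reject H₀

reject H₀: no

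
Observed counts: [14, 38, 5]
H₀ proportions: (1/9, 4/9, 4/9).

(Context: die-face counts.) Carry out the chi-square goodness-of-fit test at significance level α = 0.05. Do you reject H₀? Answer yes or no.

reject H₀: yes

n = 57; E_i = n·p_i = [6.33, 25.33, 25.33]
χ² = (14−6.33)²/6.33 + (38−25.33)²/25.33 + (5−25.33)²/25.33 = 31.9342
df = 2
p-value (upper-tail) = 0.00000
At α=0.05: p < α → reject H₀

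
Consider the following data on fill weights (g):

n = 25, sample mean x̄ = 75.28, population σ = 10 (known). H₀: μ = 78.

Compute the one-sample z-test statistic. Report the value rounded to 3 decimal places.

test statistic = -1.360

SE = σ/√n = 10/√25 = 2.0000
z = (x̄−μ₀)/SE = (75.28−78)/2.0000 = -1.3600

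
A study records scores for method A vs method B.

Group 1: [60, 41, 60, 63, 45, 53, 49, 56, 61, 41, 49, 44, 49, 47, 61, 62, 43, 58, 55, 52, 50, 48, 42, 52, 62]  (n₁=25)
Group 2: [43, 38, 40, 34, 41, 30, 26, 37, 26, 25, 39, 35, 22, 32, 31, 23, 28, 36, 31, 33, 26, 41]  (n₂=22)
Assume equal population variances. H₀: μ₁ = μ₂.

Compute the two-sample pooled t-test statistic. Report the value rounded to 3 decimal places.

test statistic = 9.733

x̄₁=52.120, s₁=7.305, n₁=25
x̄₂=32.591, s₂=6.322, n₂=22
s_p² = [24·7.305² + 21·6.322²]/45 = 47.1102
SE = √(s_p²·(1/25+1/22)) = 2.0064
t = (52.120−32.591)/2.0064 = 9.7332
df = 45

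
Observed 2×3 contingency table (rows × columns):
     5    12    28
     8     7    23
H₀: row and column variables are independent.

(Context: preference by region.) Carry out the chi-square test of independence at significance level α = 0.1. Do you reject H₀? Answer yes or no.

Row totals [45, 38], col totals [13, 19, 51], n=83
χ² = (5−7.05)²/7.05 + (12−10.30)²/10.30 + (28−27.65)²/27.65 + (8−5.95)²/5.95 + (7−8.70)²/8.70 + (23−23.35)²/23.35 = 1.9216
df = 2
p-value (upper-tail) = 0.38259
At α=0.1: p ≥ α → fail to reject H₀

reject H₀: no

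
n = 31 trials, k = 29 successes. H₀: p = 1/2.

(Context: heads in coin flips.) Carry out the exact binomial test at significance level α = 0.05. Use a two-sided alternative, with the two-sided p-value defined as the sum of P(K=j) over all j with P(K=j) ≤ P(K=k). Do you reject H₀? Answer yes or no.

reject H₀: yes

Exact binomial: n=31, k=29, p₀=1/2=0.5000
P(X=j) = C(n,j)·p₀^j·(1−p₀)^(n−j); p = Σ P(X=j) over j with P(X=j) ≤ P(X=29)
p-value (two-sided) = 0.00000
At α=0.05: p < α → reject H₀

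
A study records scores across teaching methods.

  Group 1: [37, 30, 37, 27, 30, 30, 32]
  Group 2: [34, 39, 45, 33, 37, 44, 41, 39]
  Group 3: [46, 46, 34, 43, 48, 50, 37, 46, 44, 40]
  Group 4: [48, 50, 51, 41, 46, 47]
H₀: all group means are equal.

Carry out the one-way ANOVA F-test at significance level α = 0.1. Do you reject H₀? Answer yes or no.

reject H₀: yes

Group means [31.86, 39.00, 43.40, 47.17], grand mean 40.387
SSB = Σnᵢ(x̄ᵢ−x̄)² = 891.264; SSW = ΣΣ(x−x̄ᵢ)² = 506.090
MSB = 891.264/3 = 297.0881; MSW = 506.090/27 = 18.7441
F = MSB/MSW = 15.8497
df = (3, 27)
p-value (upper-tail) = 0.00000
At α=0.1: p < α → reject H₀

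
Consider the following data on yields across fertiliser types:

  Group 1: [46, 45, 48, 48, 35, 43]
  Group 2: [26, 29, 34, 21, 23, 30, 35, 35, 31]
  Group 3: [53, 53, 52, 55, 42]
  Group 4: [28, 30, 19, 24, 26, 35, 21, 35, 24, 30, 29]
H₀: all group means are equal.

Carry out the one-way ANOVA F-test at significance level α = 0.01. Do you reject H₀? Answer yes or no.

reject H₀: yes

Group means [44.17, 29.33, 51.00, 27.36], grand mean 35.000
SSB = Σnᵢ(x̄ᵢ−x̄)² = 2714.621; SSW = ΣΣ(x−x̄ᵢ)² = 703.379
MSB = 2714.621/3 = 904.8737; MSW = 703.379/27 = 26.0511
F = MSB/MSW = 34.7346
df = (3, 27)
p-value (upper-tail) = 0.00000
At α=0.01: p < α → reject H₀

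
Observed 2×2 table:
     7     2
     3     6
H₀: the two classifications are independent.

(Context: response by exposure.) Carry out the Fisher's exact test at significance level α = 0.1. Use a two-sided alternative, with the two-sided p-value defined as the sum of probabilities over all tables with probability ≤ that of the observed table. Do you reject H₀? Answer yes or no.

reject H₀: no

Margins: r₁=9, r₂=9, c₁=10, c₂=8, n=18
p_obs = C(9,7)·C(9,3)/C(18,10); sum pmf over tables with pmf ≤ p_obs
p-value (two-sided) = 0.15343
At α=0.1: p ≥ α → fail to reject H₀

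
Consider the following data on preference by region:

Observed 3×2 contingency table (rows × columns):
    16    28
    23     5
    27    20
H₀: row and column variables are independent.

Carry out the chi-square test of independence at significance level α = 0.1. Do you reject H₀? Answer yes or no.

Row totals [44, 28, 47], col totals [66, 53], n=119
χ² = (16−24.40)²/24.40 + (28−19.60)²/19.60 + (23−15.53)²/15.53 + (5−12.47)²/12.47 + (27−26.07)²/26.07 + (20−20.93)²/20.93 = 14.6413
df = 2
p-value (upper-tail) = 0.00066
At α=0.1: p < α → reject H₀

reject H₀: yes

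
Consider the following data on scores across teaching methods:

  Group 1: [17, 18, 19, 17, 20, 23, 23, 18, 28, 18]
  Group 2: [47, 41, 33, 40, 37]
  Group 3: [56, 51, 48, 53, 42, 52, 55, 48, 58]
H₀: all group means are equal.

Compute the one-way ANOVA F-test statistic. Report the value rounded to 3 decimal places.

test statistic = 120.694

Group means [20.10, 39.60, 51.44], grand mean 35.917
SSB = Σnᵢ(x̄ᵢ−x̄)² = 4739.511; SSW = ΣΣ(x−x̄ᵢ)² = 412.322
MSB = 4739.511/2 = 2369.7556; MSW = 412.322/21 = 19.6344
F = MSB/MSW = 120.6941
df = (2, 21)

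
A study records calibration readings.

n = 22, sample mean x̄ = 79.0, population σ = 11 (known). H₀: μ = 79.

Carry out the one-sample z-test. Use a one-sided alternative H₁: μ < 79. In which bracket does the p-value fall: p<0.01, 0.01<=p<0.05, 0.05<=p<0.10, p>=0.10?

SE = σ/√n = 11/√22 = 2.3452
z = (x̄−μ₀)/SE = (79.0−79)/2.3452 = 0.0000
p-value (one-sided, H₁ less) = 0.50000
→ bracket: p>=0.10

p-value bracket: p>=0.10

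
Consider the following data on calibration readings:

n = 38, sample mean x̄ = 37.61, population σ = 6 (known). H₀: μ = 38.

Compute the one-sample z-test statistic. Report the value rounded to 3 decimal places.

test statistic = -0.401

SE = σ/√n = 6/√38 = 0.9733
z = (x̄−μ₀)/SE = (37.61−38)/0.9733 = -0.4007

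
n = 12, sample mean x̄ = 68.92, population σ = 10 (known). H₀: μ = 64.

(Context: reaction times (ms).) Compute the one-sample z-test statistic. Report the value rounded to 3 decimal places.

SE = σ/√n = 10/√12 = 2.8868
z = (x̄−μ₀)/SE = (68.92−64)/2.8868 = 1.7043

test statistic = 1.704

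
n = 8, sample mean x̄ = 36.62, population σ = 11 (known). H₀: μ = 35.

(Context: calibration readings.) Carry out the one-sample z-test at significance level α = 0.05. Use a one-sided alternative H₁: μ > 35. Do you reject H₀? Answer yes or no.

reject H₀: no

SE = σ/√n = 11/√8 = 3.8891
z = (x̄−μ₀)/SE = (36.62−35)/3.8891 = 0.4166
p-value (one-sided, H₁ greater) = 0.33850
At α=0.05: p ≥ α → fail to reject H₀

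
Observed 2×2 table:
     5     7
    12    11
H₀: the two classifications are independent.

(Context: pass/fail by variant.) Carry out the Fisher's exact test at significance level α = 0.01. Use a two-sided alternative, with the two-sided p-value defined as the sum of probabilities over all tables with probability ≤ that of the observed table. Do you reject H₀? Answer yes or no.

reject H₀: no

Margins: r₁=12, r₂=23, c₁=17, c₂=18, n=35
p_obs = C(12,5)·C(23,12)/C(35,17); sum pmf over tables with pmf ≤ p_obs
p-value (two-sided) = 0.72467
At α=0.01: p ≥ α → fail to reject H₀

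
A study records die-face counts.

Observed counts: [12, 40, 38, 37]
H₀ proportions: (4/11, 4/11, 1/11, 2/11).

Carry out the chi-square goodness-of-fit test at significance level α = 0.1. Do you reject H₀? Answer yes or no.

n = 127; E_i = n·p_i = [46.18, 46.18, 11.55, 23.09]
χ² = (12−46.18)²/46.18 + (40−46.18)²/46.18 + (38−11.55)²/11.55 + (37−23.09)²/23.09 = 95.1220
df = 3
p-value (upper-tail) = 0.00000
At α=0.1: p < α → reject H₀

reject H₀: yes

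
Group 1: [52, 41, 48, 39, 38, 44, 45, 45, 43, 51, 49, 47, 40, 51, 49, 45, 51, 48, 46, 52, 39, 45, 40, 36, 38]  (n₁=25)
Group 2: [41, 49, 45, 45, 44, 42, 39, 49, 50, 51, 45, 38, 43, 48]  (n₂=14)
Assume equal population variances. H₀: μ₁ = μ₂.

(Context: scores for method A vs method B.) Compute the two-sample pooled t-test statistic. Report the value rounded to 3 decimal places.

test statistic = -0.031

x̄₁=44.880, s₁=4.927, n₁=25
x̄₂=44.929, s₂=4.085, n₂=14
s_p² = [24·4.927² + 13·4.085²]/37 = 21.6100
SE = √(s_p²·(1/25+1/14)) = 1.5518
t = (44.880−44.929)/1.5518 = -0.0313
df = 37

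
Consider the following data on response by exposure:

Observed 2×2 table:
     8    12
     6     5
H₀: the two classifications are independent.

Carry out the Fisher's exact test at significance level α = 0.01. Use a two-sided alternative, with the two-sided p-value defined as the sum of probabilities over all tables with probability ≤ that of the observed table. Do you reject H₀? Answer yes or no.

reject H₀: no

Margins: r₁=20, r₂=11, c₁=14, c₂=17, n=31
p_obs = C(20,8)·C(11,6)/C(31,14); sum pmf over tables with pmf ≤ p_obs
p-value (two-sided) = 0.47747
At α=0.01: p ≥ α → fail to reject H₀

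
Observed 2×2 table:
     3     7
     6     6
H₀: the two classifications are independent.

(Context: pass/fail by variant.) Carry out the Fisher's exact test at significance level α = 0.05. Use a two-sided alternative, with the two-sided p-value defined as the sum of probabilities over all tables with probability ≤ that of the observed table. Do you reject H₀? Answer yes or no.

Margins: r₁=10, r₂=12, c₁=9, c₂=13, n=22
p_obs = C(10,3)·C(12,6)/C(22,9); sum pmf over tables with pmf ≤ p_obs
p-value (two-sided) = 0.41486
At α=0.05: p ≥ α → fail to reject H₀

reject H₀: no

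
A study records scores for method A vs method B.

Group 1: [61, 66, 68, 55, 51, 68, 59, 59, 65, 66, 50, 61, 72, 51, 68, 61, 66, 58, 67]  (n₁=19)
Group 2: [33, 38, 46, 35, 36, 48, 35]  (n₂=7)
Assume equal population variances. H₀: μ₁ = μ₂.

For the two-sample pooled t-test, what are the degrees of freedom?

degrees of freedom = 24

df = n₁ + n₂ − 2 = 19 + 7 − 2 = 24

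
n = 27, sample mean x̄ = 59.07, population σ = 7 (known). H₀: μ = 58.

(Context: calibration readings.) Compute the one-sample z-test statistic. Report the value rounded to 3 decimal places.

test statistic = 0.794

SE = σ/√n = 7/√27 = 1.3472
z = (x̄−μ₀)/SE = (59.07−58)/1.3472 = 0.7943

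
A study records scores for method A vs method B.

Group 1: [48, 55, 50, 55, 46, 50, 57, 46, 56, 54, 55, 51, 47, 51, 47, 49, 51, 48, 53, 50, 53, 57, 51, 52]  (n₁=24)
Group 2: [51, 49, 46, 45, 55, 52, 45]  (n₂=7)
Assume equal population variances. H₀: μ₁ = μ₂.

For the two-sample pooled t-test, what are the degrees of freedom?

df = n₁ + n₂ − 2 = 24 + 7 − 2 = 29

degrees of freedom = 29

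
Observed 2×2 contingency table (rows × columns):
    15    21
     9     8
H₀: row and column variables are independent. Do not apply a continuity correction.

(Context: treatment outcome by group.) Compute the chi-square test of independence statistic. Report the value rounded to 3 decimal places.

test statistic = 0.592

Row totals [36, 17], col totals [24, 29], n=53
χ² = (15−16.30)²/16.30 + (21−19.70)²/19.70 + (9−7.70)²/7.70 + (8−9.30)²/9.30 = 0.5924
df = 1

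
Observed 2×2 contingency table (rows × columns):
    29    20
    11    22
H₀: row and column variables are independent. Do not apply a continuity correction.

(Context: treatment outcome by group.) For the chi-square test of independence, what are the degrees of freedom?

df = (r−1)(c−1) = (2−1)·(2−1) = 1

degrees of freedom = 1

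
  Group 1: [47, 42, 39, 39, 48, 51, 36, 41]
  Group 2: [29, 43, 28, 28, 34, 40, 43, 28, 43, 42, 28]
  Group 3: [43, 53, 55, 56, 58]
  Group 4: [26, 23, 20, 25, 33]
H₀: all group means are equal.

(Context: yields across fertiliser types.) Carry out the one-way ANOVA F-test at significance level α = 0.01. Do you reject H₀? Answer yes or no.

reject H₀: yes

Group means [42.88, 35.09, 53.00, 25.40], grand mean 38.655
SSB = Σnᵢ(x̄ᵢ−x̄)² = 2189.568; SSW = ΣΣ(x−x̄ᵢ)² = 920.984
MSB = 2189.568/3 = 729.8559; MSW = 920.984/25 = 36.8394
F = MSB/MSW = 19.8118
df = (3, 25)
p-value (upper-tail) = 0.00000
At α=0.01: p < α → reject H₀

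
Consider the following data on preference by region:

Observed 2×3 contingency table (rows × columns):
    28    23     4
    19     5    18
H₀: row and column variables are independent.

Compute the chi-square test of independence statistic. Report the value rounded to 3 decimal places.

Row totals [55, 42], col totals [47, 28, 22], n=97
χ² = (28−26.65)²/26.65 + (23−15.88)²/15.88 + (4−12.47)²/12.47 + (19−20.35)²/20.35 + (5−12.12)²/12.12 + (18−9.53)²/9.53 = 20.8359
df = 2

test statistic = 20.836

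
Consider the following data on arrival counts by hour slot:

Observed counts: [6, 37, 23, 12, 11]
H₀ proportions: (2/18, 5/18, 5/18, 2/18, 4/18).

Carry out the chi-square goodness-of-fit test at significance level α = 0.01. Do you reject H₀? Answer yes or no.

reject H₀: no

n = 89; E_i = n·p_i = [9.89, 24.72, 24.72, 9.89, 19.78]
χ² = (6−9.89)²/9.89 + (37−24.72)²/24.72 + (23−24.72)²/24.72 + (12−9.89)²/9.89 + (11−19.78)²/19.78 = 12.0933
df = 4
p-value (upper-tail) = 0.01667
At α=0.01: p ≥ α → fail to reject H₀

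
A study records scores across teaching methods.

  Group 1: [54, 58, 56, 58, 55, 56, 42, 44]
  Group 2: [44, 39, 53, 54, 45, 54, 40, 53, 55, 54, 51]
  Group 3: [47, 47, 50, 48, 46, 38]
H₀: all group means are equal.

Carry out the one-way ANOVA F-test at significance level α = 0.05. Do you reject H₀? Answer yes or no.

Group means [52.88, 49.27, 46.00], grand mean 49.640
SSB = Σnᵢ(x̄ᵢ−x̄)² = 164.703; SSW = ΣΣ(x−x̄ᵢ)² = 729.057
MSB = 164.703/2 = 82.3516; MSW = 729.057/22 = 33.1389
F = MSB/MSW = 2.4850
df = (2, 22)
p-value (upper-tail) = 0.10640
At α=0.05: p ≥ α → fail to reject H₀

reject H₀: no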